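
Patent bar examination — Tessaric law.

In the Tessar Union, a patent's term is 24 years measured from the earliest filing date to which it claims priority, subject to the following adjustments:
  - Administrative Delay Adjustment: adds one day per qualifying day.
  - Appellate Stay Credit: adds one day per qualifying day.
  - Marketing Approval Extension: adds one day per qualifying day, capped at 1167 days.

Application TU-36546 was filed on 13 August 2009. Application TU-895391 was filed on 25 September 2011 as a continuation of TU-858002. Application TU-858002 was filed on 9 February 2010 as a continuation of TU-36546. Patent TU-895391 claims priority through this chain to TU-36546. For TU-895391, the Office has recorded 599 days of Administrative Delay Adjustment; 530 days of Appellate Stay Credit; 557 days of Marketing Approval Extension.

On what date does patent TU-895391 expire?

March 26, 2038

Earliest priority filing: 13 August 2009.
Base term: 13 August 2009 + 24 years → 13 August 2033.
Administrative Delay Adjustment: +599 days → 4 April 2035.
Appellate Stay Credit: +530 days → 15 September 2036.
Marketing Approval Extension: 557 days (within the 1167-day cap) → +557 days → 26 March 2038.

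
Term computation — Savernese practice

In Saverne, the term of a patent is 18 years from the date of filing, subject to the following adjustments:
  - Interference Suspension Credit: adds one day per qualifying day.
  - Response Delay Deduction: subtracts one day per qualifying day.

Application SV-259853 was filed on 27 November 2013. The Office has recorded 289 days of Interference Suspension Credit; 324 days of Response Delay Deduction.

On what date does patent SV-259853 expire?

2031-10-23

Base term: filing date + 18 years → 27 November 2031.
Interference Suspension Credit: +289 days → 11 September 2032.
Response Delay Deduction: −324 days → 23 October 2031.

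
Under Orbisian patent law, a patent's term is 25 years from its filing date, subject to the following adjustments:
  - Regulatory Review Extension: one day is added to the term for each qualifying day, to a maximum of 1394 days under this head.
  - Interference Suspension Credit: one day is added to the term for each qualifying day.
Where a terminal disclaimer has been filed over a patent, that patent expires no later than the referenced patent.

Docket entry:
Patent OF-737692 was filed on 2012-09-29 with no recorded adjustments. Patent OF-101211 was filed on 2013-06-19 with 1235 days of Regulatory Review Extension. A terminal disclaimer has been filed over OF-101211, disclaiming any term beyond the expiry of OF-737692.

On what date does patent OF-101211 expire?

Natural term of OF-101211:
  Base: filing + 25 years → 19 June 2038.
  Regulatory Review Extension: 1235 days (within the 1394-day cap) → +1235 days → 5 November 2041.
Expiry of referenced patent OF-737692:
  Base: filing + 25 years → 29 September 2037.
Terminal disclaimer: OF-101211 expires on the earlier of 5 November 2041 and 29 September 2037.

September 29, 2037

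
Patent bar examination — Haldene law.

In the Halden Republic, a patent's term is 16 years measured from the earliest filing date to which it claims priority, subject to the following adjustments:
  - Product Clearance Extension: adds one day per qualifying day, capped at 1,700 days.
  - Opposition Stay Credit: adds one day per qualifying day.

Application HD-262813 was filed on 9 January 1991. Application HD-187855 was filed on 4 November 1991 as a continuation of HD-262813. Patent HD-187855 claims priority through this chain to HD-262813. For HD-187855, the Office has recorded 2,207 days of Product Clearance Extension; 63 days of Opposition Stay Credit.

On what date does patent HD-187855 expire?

2011-11-07

Earliest priority filing: 9 January 1991.
Base term: 9 January 1991 + 16 years → 9 January 2007.
Product Clearance Extension: 2207 days claimed exceeds the 1700-day cap, so +1700 days → 5 September 2011.
Opposition Stay Credit: +63 days → 7 November 2011.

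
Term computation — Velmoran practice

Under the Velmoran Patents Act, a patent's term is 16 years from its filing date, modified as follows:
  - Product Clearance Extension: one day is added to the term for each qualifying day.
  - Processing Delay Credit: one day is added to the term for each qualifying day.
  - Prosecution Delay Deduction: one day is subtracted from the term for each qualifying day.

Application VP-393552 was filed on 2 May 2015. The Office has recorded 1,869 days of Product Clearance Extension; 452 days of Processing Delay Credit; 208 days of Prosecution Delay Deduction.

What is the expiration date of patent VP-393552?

Base term: filing date + 16 years → 2 May 2031.
Product Clearance Extension: +1869 days → 13 June 2036.
Processing Delay Credit: +452 days → 8 September 2037.
Prosecution Delay Deduction: −208 days → 12 February 2037.

February 12, 2037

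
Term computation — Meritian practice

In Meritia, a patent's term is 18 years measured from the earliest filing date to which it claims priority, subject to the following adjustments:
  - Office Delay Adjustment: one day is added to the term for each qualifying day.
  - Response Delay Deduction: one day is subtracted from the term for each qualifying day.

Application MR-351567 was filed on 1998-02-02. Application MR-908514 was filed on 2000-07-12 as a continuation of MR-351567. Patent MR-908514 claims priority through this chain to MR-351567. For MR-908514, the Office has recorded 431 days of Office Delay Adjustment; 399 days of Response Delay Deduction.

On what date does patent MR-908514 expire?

2016-03-05

Earliest priority filing: 2 February 1998.
Base term: 2 February 1998 + 18 years → 2 February 2016.
Office Delay Adjustment: +431 days → 8 April 2017.
Response Delay Deduction: −399 days → 5 March 2016.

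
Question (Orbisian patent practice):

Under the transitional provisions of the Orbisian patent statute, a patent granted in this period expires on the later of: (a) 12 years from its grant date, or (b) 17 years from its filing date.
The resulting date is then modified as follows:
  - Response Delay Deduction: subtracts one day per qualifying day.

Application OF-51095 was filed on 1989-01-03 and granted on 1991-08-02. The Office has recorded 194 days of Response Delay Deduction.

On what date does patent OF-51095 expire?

2005-06-23

(a) grant + 12 years → 2 August 2003.
(b) filing + 17 years → 3 January 2006.
Later of the two: 3 January 2006.
Response Delay Deduction: −194 days → 23 June 2005.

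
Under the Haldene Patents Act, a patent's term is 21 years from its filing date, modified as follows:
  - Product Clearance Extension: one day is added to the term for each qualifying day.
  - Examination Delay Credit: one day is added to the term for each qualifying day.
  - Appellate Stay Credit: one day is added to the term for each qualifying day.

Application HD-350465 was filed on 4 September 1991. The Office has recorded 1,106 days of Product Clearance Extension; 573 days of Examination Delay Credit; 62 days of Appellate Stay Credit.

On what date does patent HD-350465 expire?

2017-06-11

Base term: filing date + 21 years → 4 September 2012.
Product Clearance Extension: +1106 days → 15 September 2015.
Examination Delay Credit: +573 days → 10 April 2017.
Appellate Stay Credit: +62 days → 11 June 2017.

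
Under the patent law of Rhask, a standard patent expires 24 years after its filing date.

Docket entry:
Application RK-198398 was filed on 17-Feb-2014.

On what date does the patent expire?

Filing date + 24 years → 17 February 2038.

2038-02-17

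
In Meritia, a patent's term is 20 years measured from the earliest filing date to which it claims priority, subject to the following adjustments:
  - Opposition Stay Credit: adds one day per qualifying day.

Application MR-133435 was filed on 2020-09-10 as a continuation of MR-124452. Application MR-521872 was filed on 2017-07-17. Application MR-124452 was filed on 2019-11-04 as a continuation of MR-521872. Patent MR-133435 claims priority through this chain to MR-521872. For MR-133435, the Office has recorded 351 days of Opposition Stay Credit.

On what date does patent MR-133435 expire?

Earliest priority filing: 17 July 2017.
Base term: 17 July 2017 + 20 years → 17 July 2037.
Opposition Stay Credit: +351 days → 3 July 2038.

2038-07-03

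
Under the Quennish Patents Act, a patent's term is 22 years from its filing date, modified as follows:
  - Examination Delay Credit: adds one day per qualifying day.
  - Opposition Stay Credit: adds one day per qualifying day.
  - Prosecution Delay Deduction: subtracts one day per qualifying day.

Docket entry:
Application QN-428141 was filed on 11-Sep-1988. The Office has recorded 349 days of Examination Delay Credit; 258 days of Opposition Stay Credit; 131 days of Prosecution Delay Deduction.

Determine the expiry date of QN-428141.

2011-12-31

Base term: filing date + 22 years → 11 September 2010.
Examination Delay Credit: +349 days → 26 August 2011.
Opposition Stay Credit: +258 days → 10 May 2012.
Prosecution Delay Deduction: −131 days → 31 December 2011.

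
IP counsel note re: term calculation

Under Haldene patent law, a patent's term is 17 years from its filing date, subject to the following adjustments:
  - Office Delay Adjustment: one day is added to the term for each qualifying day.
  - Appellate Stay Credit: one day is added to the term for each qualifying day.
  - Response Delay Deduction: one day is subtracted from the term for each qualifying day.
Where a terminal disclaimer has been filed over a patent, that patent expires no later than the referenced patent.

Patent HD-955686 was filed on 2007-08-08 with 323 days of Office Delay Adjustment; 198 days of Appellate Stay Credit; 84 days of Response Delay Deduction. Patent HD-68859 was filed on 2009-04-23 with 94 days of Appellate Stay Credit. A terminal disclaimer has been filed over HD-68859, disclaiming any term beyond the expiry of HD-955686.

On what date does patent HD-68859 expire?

2025-10-19

Natural term of HD-68859:
  Base: filing + 17 years → 23 April 2026.
  Appellate Stay Credit: +94 days → 26 July 2026.
Expiry of referenced patent HD-955686:
  Base: filing + 17 years → 8 August 2024.
  Office Delay Adjustment: +323 days → 27 June 2025.
  Appellate Stay Credit: +198 days → 11 January 2026.
  Response Delay Deduction: −84 days → 19 October 2025.
Terminal disclaimer: HD-68859 expires on the earlier of 26 July 2026 and 19 October 2025.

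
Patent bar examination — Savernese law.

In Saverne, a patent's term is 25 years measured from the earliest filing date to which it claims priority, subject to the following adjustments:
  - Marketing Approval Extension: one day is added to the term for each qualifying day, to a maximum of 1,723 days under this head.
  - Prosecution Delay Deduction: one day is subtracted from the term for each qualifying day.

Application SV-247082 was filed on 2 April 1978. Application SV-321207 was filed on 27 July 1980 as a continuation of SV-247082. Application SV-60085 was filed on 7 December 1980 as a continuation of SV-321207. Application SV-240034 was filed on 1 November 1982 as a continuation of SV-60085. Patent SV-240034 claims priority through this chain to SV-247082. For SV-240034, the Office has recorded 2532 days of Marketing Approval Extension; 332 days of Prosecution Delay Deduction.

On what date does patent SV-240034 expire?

Earliest priority filing: 2 April 1978.
Base term: 2 April 1978 + 25 years → 2 April 2003.
Marketing Approval Extension: 2532 days claimed exceeds the 1723-day cap, so +1723 days → 20 December 2007.
Prosecution Delay Deduction: −332 days → 22 January 2007.

2007-01-22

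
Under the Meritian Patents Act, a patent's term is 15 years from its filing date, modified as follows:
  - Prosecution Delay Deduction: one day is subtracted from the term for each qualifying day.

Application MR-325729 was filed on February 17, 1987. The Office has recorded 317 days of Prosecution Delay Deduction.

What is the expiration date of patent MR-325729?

Base term: filing date + 15 years → 17 February 2002.
Prosecution Delay Deduction: −317 days → 6 April 2001.

April 6, 2001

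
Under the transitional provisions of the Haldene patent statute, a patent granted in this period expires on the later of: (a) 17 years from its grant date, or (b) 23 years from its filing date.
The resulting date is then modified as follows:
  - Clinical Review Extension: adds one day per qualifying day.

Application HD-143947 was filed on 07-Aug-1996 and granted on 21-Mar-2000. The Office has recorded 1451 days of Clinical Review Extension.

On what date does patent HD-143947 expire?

2023-07-28

(a) grant + 17 years → 21 March 2017.
(b) filing + 23 years → 7 August 2019.
Later of the two: 7 August 2019.
Clinical Review Extension: +1451 days → 28 July 2023.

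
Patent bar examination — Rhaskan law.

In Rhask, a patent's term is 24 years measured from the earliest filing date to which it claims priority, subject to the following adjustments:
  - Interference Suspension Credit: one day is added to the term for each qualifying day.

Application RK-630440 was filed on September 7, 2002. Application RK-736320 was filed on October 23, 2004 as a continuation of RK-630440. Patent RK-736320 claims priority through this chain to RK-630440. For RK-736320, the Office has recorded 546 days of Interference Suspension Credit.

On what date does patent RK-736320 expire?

2028-03-06

Earliest priority filing: 7 September 2002.
Base term: 7 September 2002 + 24 years → 7 September 2026.
Interference Suspension Credit: +546 days → 6 March 2028.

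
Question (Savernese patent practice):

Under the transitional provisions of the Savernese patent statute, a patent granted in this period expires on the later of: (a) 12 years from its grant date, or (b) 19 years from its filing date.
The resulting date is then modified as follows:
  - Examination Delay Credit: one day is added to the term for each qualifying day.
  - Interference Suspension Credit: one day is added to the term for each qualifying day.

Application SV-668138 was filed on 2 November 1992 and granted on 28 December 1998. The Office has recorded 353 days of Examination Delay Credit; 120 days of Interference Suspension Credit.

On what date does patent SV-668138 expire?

February 17, 2013

(a) grant + 12 years → 28 December 2010.
(b) filing + 19 years → 2 November 2011.
Later of the two: 2 November 2011.
Examination Delay Credit: +353 days → 20 October 2012.
Interference Suspension Credit: +120 days → 17 February 2013.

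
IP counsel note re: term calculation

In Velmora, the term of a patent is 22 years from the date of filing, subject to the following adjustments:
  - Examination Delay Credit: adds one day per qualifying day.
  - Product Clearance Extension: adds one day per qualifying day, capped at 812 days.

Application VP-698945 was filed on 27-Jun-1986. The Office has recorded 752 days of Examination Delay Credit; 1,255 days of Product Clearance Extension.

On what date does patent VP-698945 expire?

Base term: filing date + 22 years → 27 June 2008.
Examination Delay Credit: +752 days → 19 July 2010.
Product Clearance Extension: 1255 days claimed exceeds the 812-day cap, so +812 days → 8 October 2012.

2012-10-08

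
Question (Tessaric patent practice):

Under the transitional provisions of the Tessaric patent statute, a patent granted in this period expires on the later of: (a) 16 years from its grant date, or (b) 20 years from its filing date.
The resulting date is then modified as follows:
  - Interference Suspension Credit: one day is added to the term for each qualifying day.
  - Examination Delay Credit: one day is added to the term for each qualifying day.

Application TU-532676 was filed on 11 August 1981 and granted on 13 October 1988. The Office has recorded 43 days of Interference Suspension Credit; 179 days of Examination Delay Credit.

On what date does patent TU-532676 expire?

(a) grant + 16 years → 13 October 2004.
(b) filing + 20 years → 11 August 2001.
Later of the two: 13 October 2004.
Interference Suspension Credit: +43 days → 25 November 2004.
Examination Delay Credit: +179 days → 23 May 2005.

May 23, 2005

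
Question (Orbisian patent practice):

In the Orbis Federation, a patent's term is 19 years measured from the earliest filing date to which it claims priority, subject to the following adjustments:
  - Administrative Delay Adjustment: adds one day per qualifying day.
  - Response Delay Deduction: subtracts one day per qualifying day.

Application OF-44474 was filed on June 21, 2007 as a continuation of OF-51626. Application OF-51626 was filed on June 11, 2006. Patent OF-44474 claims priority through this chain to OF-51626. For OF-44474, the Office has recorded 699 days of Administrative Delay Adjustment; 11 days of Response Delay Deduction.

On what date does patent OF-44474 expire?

2027-04-30

Earliest priority filing: 11 June 2006.
Base term: 11 June 2006 + 19 years → 11 June 2025.
Administrative Delay Adjustment: +699 days → 11 May 2027.
Response Delay Deduction: −11 days → 30 April 2027.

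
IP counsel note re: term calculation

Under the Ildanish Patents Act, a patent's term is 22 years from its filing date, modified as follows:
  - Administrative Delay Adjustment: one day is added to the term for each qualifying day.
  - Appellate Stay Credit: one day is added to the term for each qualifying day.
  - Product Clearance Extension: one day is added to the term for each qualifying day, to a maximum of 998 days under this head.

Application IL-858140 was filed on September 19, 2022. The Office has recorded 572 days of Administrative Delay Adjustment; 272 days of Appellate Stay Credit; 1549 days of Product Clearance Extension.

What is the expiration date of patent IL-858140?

October 5, 2049

Base term: filing date + 22 years → 19 September 2044.
Administrative Delay Adjustment: +572 days → 14 April 2046.
Appellate Stay Credit: +272 days → 11 January 2047.
Product Clearance Extension: 1549 days claimed exceeds the 998-day cap, so +998 days → 5 October 2049.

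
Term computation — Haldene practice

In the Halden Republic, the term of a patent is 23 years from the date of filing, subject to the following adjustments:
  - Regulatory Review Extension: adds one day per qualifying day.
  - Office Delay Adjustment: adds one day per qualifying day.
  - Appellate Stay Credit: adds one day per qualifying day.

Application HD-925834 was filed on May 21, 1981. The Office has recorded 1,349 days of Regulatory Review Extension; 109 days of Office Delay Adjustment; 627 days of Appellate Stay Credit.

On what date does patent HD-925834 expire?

February 4, 2010

Base term: filing date + 23 years → 21 May 2004.
Regulatory Review Extension: +1349 days → 30 January 2008.
Office Delay Adjustment: +109 days → 18 May 2008.
Appellate Stay Credit: +627 days → 4 February 2010.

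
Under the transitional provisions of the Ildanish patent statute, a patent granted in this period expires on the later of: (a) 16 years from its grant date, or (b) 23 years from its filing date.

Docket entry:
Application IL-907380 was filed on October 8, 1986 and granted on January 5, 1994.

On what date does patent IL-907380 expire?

(a) grant + 16 years → 5 January 2010.
(b) filing + 23 years → 8 October 2009.
Later of the two: 5 January 2010.

2010-01-05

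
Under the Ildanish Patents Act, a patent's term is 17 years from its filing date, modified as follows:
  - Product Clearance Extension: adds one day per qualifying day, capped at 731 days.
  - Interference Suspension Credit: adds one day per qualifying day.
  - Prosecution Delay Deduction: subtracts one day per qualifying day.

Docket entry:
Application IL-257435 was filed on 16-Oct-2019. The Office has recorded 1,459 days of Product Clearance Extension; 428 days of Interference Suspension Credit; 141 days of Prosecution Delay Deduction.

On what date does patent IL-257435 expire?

Base term: filing date + 17 years → 16 October 2036.
Product Clearance Extension: 1459 days claimed exceeds the 731-day cap, so +731 days → 17 October 2038.
Interference Suspension Credit: +428 days → 19 December 2039.
Prosecution Delay Deduction: −141 days → 31 July 2039.

July 31, 2039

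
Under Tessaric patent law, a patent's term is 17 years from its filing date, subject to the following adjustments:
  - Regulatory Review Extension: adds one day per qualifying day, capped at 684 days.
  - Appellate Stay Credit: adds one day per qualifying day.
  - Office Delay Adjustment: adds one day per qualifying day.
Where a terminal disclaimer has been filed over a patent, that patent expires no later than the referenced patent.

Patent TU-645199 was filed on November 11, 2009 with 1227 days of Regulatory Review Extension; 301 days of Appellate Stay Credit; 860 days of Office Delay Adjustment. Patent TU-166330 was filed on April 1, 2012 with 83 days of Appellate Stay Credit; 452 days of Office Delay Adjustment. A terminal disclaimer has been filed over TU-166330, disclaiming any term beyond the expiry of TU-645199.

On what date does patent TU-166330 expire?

2030-09-18

Natural term of TU-166330:
  Base: filing + 17 years → 1 April 2029.
  Appellate Stay Credit: +83 days → 23 June 2029.
  Office Delay Adjustment: +452 days → 18 September 2030.
Expiry of referenced patent TU-645199:
  Base: filing + 17 years → 11 November 2026.
  Regulatory Review Extension: 1227 days claimed exceeds the 684-day cap, so +684 days → 25 September 2028.
  Appellate Stay Credit: +301 days → 23 July 2029.
  Office Delay Adjustment: +860 days → 30 November 2031.
Terminal disclaimer: TU-166330 expires on the earlier of 18 September 2030 and 30 November 2031.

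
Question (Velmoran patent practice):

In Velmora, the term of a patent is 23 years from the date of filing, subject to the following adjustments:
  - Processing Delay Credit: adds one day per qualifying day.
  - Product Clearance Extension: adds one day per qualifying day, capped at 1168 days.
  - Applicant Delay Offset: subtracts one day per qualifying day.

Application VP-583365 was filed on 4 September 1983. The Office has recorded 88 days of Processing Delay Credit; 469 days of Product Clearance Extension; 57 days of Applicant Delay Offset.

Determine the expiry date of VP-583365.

Base term: filing date + 23 years → 4 September 2006.
Processing Delay Credit: +88 days → 1 December 2006.
Product Clearance Extension: 469 days (within the 1168-day cap) → +469 days → 14 March 2008.
Applicant Delay Offset: −57 days → 17 January 2008.

January 17, 2008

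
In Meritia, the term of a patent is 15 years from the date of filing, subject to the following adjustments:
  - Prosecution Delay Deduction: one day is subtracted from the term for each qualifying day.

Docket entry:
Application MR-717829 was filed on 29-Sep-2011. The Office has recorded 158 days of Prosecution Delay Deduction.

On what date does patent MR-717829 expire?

Base term: filing date + 15 years → 29 September 2026.
Prosecution Delay Deduction: −158 days → 24 April 2026.

April 24, 2026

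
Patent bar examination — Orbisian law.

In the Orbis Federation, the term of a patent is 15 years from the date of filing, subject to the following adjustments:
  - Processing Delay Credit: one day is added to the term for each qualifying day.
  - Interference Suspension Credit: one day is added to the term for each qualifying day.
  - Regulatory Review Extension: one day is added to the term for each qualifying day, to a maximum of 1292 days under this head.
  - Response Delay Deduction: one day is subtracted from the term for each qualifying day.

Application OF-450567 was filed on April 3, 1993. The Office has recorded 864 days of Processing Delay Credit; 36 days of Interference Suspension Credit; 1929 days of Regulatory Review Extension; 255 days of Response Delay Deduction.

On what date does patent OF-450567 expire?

Base term: filing date + 15 years → 3 April 2008.
Processing Delay Credit: +864 days → 15 August 2010.
Interference Suspension Credit: +36 days → 20 September 2010.
Regulatory Review Extension: 1929 days claimed exceeds the 1292-day cap, so +1292 days → 4 April 2014.
Response Delay Deduction: −255 days → 23 July 2013.

2013-07-23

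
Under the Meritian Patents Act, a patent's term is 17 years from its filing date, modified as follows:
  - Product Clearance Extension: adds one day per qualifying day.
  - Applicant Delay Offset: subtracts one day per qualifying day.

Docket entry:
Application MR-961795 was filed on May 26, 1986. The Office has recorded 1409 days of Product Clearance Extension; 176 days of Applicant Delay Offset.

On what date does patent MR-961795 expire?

Base term: filing date + 17 years → 26 May 2003.
Product Clearance Extension: +1409 days → 4 April 2007.
Applicant Delay Offset: −176 days → 10 October 2006.

October 10, 2006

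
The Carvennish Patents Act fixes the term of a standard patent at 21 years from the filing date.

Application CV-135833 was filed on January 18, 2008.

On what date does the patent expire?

January 18, 2029

Filing date + 21 years → 18 January 2029.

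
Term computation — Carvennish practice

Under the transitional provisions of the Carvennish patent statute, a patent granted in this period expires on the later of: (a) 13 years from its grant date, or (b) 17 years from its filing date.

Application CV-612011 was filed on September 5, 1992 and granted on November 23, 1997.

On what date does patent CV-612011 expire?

(a) grant + 13 years → 23 November 2010.
(b) filing + 17 years → 5 September 2009.
Later of the two: 23 November 2010.

2010-11-23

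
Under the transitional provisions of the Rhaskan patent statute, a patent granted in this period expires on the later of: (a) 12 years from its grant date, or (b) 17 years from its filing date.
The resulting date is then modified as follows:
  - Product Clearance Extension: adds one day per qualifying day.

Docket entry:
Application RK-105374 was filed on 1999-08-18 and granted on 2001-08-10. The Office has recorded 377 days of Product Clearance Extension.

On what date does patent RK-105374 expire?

August 30, 2017

(a) grant + 12 years → 10 August 2013.
(b) filing + 17 years → 18 August 2016.
Later of the two: 18 August 2016.
Product Clearance Extension: +377 days → 30 August 2017.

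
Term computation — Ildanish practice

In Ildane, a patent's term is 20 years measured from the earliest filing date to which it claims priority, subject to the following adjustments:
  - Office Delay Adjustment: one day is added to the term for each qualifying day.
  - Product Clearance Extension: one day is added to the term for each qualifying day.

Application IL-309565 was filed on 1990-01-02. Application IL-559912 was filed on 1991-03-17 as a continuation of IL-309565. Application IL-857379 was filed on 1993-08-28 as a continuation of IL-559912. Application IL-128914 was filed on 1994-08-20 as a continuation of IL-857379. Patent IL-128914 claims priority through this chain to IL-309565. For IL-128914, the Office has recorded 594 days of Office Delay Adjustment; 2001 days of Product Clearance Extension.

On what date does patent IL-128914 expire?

February 9, 2017

Earliest priority filing: 2 January 1990.
Base term: 2 January 1990 + 20 years → 2 January 2010.
Office Delay Adjustment: +594 days → 19 August 2011.
Product Clearance Extension: +2001 days → 9 February 2017.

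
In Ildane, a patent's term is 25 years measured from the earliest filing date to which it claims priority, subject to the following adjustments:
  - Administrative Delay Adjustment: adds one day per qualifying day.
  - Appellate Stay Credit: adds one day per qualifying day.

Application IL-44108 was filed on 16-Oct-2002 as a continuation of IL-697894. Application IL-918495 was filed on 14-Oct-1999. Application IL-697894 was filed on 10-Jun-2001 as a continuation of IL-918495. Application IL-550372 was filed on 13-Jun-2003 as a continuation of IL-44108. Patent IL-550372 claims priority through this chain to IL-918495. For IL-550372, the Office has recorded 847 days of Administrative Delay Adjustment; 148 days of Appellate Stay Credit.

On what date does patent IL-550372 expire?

2027-07-06

Earliest priority filing: 14 October 1999.
Base term: 14 October 1999 + 25 years → 14 October 2024.
Administrative Delay Adjustment: +847 days → 8 February 2027.
Appellate Stay Credit: +148 days → 6 July 2027.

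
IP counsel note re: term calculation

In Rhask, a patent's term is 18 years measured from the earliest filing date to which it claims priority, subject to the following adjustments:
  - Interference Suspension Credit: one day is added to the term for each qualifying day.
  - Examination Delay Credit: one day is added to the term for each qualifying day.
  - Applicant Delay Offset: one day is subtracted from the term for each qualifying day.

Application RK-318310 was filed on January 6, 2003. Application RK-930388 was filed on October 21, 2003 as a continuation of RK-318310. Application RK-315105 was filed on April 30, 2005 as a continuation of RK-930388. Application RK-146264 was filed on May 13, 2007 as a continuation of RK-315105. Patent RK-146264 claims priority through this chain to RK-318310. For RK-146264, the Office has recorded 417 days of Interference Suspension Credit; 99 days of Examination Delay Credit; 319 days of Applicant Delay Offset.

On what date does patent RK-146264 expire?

Earliest priority filing: 6 January 2003.
Base term: 6 January 2003 + 18 years → 6 January 2021.
Interference Suspension Credit: +417 days → 27 February 2022.
Examination Delay Credit: +99 days → 6 June 2022.
Applicant Delay Offset: −319 days → 22 July 2021.

July 22, 2021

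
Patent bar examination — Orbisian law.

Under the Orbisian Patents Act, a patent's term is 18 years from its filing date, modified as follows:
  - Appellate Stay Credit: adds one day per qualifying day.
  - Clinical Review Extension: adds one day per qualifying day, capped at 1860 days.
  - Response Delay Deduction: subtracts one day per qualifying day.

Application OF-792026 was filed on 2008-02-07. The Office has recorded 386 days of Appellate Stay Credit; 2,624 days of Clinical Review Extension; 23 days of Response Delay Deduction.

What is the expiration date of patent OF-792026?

Base term: filing date + 18 years → 7 February 2026.
Appellate Stay Credit: +386 days → 28 February 2027.
Clinical Review Extension: 2624 days claimed exceeds the 1860-day cap, so +1860 days → 2 April 2032.
Response Delay Deduction: −23 days → 10 March 2032.

March 10, 2032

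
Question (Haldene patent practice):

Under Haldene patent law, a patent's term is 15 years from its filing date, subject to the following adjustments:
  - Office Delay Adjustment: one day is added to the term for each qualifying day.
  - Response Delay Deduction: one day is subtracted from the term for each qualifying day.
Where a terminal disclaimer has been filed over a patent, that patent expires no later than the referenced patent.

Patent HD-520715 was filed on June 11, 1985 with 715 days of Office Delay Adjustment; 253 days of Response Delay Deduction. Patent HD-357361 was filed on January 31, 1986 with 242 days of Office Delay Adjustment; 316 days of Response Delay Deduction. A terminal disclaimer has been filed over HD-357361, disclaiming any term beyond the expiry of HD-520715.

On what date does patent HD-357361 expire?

2000-11-18

Natural term of HD-357361:
  Base: filing + 15 years → 31 January 2001.
  Office Delay Adjustment: +242 days → 30 September 2001.
  Response Delay Deduction: −316 days → 18 November 2000.
Expiry of referenced patent HD-520715:
  Base: filing + 15 years → 11 June 2000.
  Office Delay Adjustment: +715 days → 27 May 2002.
  Response Delay Deduction: −253 days → 16 September 2001.
Terminal disclaimer: HD-357361 expires on the earlier of 18 November 2000 and 16 September 2001.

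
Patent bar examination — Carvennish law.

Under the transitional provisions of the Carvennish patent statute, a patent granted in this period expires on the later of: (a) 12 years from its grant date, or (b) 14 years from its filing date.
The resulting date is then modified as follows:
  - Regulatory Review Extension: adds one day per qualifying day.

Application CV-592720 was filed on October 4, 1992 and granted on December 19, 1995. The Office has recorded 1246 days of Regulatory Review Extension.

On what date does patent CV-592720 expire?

2011-05-18

(a) grant + 12 years → 19 December 2007.
(b) filing + 14 years → 4 October 2006.
Later of the two: 19 December 2007.
Regulatory Review Extension: +1246 days → 18 May 2011.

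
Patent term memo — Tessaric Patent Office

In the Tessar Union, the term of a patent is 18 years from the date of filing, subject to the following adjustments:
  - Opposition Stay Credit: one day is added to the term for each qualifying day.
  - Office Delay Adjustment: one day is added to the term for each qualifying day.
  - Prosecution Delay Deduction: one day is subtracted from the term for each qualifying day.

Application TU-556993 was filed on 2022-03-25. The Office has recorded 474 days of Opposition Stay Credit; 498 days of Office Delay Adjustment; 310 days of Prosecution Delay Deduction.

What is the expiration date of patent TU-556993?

Base term: filing date + 18 years → 25 March 2040.
Opposition Stay Credit: +474 days → 12 July 2041.
Office Delay Adjustment: +498 days → 22 November 2042.
Prosecution Delay Deduction: −310 days → 16 January 2042.

January 16, 2042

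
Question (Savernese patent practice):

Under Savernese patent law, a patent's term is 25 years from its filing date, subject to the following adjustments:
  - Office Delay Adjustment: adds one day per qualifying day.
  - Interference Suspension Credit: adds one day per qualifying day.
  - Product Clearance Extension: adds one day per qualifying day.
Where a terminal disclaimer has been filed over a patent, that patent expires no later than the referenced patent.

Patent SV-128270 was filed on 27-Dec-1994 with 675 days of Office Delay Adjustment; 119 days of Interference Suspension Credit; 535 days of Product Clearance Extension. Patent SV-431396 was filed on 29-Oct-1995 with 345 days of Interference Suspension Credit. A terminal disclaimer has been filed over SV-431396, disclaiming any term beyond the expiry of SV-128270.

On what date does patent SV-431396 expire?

October 9, 2021

Natural term of SV-431396:
  Base: filing + 25 years → 29 October 2020.
  Interference Suspension Credit: +345 days → 9 October 2021.
Expiry of referenced patent SV-128270:
  Base: filing + 25 years → 27 December 2019.
  Office Delay Adjustment: +675 days → 1 November 2021.
  Interference Suspension Credit: +119 days → 28 February 2022.
  Product Clearance Extension: +535 days → 17 August 2023.
Terminal disclaimer: SV-431396 expires on the earlier of 9 October 2021 and 17 August 2023.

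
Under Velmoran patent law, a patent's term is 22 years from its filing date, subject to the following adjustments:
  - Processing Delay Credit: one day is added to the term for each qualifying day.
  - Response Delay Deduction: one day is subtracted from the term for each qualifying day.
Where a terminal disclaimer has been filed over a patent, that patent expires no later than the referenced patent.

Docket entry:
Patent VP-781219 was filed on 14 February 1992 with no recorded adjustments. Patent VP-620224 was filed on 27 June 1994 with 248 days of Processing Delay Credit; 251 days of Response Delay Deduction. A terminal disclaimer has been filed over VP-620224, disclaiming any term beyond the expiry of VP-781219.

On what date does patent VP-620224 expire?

Natural term of VP-620224:
  Base: filing + 22 years → 27 June 2016.
  Processing Delay Credit: +248 days → 2 March 2017.
  Response Delay Deduction: −251 days → 24 June 2016.
Expiry of referenced patent VP-781219:
  Base: filing + 22 years → 14 February 2014.
Terminal disclaimer: VP-620224 expires on the earlier of 24 June 2016 and 14 February 2014.

February 14, 2014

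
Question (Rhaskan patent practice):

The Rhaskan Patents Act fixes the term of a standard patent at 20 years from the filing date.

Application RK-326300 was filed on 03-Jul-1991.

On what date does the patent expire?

2011-07-03

Filing date + 20 years → 3 July 2011.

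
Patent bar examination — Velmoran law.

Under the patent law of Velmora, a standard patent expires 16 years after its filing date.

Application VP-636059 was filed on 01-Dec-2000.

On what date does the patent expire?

December 1, 2016

Filing date + 16 years → 1 December 2016.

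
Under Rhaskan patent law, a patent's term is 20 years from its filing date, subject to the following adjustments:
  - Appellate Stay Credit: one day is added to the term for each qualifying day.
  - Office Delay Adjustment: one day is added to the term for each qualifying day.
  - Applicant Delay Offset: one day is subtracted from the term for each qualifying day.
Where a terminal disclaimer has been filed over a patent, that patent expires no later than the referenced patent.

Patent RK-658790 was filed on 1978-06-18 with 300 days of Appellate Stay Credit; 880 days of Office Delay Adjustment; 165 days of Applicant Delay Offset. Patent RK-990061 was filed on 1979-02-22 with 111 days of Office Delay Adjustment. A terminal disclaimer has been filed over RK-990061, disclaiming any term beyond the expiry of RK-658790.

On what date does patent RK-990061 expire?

Natural term of RK-990061:
  Base: filing + 20 years → 22 February 1999.
  Office Delay Adjustment: +111 days → 13 June 1999.
Expiry of referenced patent RK-658790:
  Base: filing + 20 years → 18 June 1998.
  Appellate Stay Credit: +300 days → 14 April 1999.
  Office Delay Adjustment: +880 days → 10 September 2001.
  Applicant Delay Offset: −165 days → 29 March 2001.
Terminal disclaimer: RK-990061 expires on the earlier of 13 June 1999 and 29 March 2001.

June 13, 1999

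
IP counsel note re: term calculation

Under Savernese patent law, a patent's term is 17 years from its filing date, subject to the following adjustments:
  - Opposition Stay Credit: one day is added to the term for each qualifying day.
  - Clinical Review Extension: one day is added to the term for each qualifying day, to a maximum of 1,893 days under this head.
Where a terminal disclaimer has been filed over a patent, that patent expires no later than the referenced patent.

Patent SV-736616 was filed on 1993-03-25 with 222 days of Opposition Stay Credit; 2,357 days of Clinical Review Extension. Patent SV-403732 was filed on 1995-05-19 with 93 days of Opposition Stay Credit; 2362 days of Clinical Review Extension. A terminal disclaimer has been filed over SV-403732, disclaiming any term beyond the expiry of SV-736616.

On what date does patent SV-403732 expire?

Natural term of SV-403732:
  Base: filing + 17 years → 19 May 2012.
  Opposition Stay Credit: +93 days → 20 August 2012.
  Clinical Review Extension: 2362 days claimed exceeds the 1893-day cap, so +1893 days → 26 October 2017.
Expiry of referenced patent SV-736616:
  Base: filing + 17 years → 25 March 2010.
  Opposition Stay Credit: +222 days → 2 November 2010.
  Clinical Review Extension: 2357 days claimed exceeds the 1893-day cap, so +1893 days → 8 January 2016.
Terminal disclaimer: SV-403732 expires on the earlier of 26 October 2017 and 8 January 2016.

January 8, 2016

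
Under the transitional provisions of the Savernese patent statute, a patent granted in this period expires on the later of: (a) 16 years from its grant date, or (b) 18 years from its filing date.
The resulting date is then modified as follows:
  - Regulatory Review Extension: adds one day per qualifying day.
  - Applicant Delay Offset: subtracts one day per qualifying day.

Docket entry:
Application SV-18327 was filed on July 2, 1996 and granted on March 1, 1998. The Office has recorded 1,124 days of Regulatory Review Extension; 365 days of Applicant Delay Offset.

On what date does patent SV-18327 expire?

(a) grant + 16 years → 1 March 2014.
(b) filing + 18 years → 2 July 2014.
Later of the two: 2 July 2014.
Regulatory Review Extension: +1124 days → 30 July 2017.
Applicant Delay Offset: −365 days → 30 July 2016.

2016-07-30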